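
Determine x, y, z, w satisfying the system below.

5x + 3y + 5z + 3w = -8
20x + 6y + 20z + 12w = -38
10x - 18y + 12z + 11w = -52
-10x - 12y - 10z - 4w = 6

(0, 1, -1, -2)

Forward elimination on [A|b]:
R2 <- R2 - (4)*R1:  [  0  -6   0   0  -6 ]
R3 <- R3 - (2)*R1:  [   0  -24    2    5  -36 ]
R4 <- R4 - (-2)*R1:  [   0   -6    0    2  -10 ]
R3 <- R3 - (4)*R2:  [   0    0    2    5  -12 ]
R4 <- R4 - (1)*R2:  [  0   0   0   2  -4 ]
Row echelon form:
[ 5   3  5  3  |   -8 ]
[ 0  -6  0  0  |   -6 ]
[ 0   0  2  5  |  -12 ]
[ 0   0  0  2  |   -4 ]
Back-substitution:
w = (-4) / 2 = -2
z = (-12 - (5)*(-2)) / 2 = -1
y = (-6) / -6 = 1
x = (-8 - (3)*(1) - (5)*(-1) - (3)*(-2)) / 5 = 0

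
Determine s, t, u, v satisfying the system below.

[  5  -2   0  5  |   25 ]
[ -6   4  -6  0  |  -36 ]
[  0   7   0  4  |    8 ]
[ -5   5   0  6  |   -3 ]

(3, 0, 3, 2)

Forward elimination on [A|b]:
R2 <- R2 - (-6/5)*R1:  [   0  8/5   -6    6   -6 ]
R4 <- R4 - (-1)*R1:  [  0   3   0  11  22 ]
R3 <- R3 - (35/8)*R2:  [     0      0  105/4  -89/4  137/4 ]
R4 <- R4 - (15/8)*R2:  [     0      0   45/4   -1/4  133/4 ]
R4 <- R4 - (3/7)*R3:  [     0      0      0   65/7  130/7 ]
Row echelon form:
[ 5   -2      0      5  |     25 ]
[ 0  8/5     -6      6  |     -6 ]
[ 0    0  105/4  -89/4  |  137/4 ]
[ 0    0      0   65/7  |  130/7 ]
Back-substitution:
v = (130/7) / (65/7) = 2
u = (137/4 - (-89/4)*(2)) / (105/4) = 3
t = (-6 - (-6)*(3) - (6)*(2)) / (8/5) = 0
s = (25 - (-2)*(0) - (5)*(2)) / 5 = 3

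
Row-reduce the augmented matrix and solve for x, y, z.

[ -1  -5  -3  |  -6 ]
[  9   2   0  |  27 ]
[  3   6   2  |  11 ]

Forward elimination on [A|b]:
R2 <- R2 - (-9)*R1:  [   0  -43  -27  -27 ]
R3 <- R3 - (-3)*R1:  [  0  -9  -7  -7 ]
R3 <- R3 - (9/43)*R2:  [      0       0  -58/43  -58/43 ]
Row echelon form:
[ -1   -5      -3  |      -6 ]
[  0  -43     -27  |     -27 ]
[  0    0  -58/43  |  -58/43 ]
Back-substitution:
z = (-58/43) / (-58/43) = 1
y = (-27 - (-27)*(1)) / -43 = 0
x = (-6 - (-5)*(0) - (-3)*(1)) / -1 = 3

(3, 0, 1)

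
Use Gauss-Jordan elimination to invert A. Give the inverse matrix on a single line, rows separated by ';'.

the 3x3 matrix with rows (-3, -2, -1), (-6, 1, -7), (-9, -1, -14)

inverse = [-7/30 -3/10 1/6; -7/30 11/30 -1/6; 1/6 1/6 -1/6]

Gauss-Jordan on [A | I]:
R1 <- (1/-3)*R1:  [    1   2/3   1/3  |  -1/3     0     0 ]
R2 <- R2 - (-6)*R1:  [  0   5  -5  |  -2   1   0 ]
R3 <- R3 - (-9)*R1:  [   0    5  -11  |   -3    0    1 ]
R2 <- (1/5)*R2:  [    0     1    -1  |  -2/5   1/5     0 ]
R1 <- R1 - (2/3)*R2:  [     1      0      1  |  -1/15  -2/15      0 ]
R3 <- R3 - (5)*R2:  [  0   0  -6  |  -1  -1   1 ]
R3 <- (1/-6)*R3:  [    0     0     1  |   1/6   1/6  -1/6 ]
R1 <- R1 - (1)*R3:  [     1      0      0  |  -7/30  -3/10    1/6 ]
R2 <- R2 - (-1)*R3:  [     0      1      0  |  -7/30  11/30   -1/6 ]
Right block of [I | A^{-1}] is the inverse:
[ -7/30  -3/10   1/6 ]
[ -7/30  11/30  -1/6 ]
[   1/6    1/6  -1/6 ]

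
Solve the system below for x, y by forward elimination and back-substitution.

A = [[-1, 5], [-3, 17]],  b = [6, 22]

Forward elimination on [A|b]:
R2 <- R2 - (3)*R1:  [ 0  2  4 ]
Row echelon form:
[ -1  5  |  6 ]
[  0  2  |  4 ]
Back-substitution:
y = (4) / 2 = 2
x = (6 - (5)*(2)) / -1 = 4

(4, 2)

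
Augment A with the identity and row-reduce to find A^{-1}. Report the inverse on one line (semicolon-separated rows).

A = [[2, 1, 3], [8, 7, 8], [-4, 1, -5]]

Gauss-Jordan on [A | I]:
R1 <- (1/2)*R1:  [   1  1/2  3/2  |  1/2    0    0 ]
R2 <- R2 - (8)*R1:  [  0   3  -4  |  -4   1   0 ]
R3 <- R3 - (-4)*R1:  [ 0  3  1  |  2  0  1 ]
R2 <- (1/3)*R2:  [    0     1  -4/3  |  -4/3   1/3     0 ]
R1 <- R1 - (1/2)*R2:  [    1     0  13/6  |   7/6  -1/6     0 ]
R3 <- R3 - (3)*R2:  [  0   0   5  |   6  -1   1 ]
R3 <- (1/5)*R3:  [    0     0     1  |   6/5  -1/5   1/5 ]
R1 <- R1 - (13/6)*R3:  [      1       0       0  |  -43/30    4/15  -13/30 ]
R2 <- R2 - (-4/3)*R3:  [    0     1     0  |  4/15  1/15  4/15 ]
Right block of [I | A^{-1}] is the inverse:
[ -43/30  4/15  -13/30 ]
[   4/15  1/15    4/15 ]
[    6/5  -1/5     1/5 ]

inverse = [-43/30 4/15 -13/30; 4/15 1/15 4/15; 6/5 -1/5 1/5]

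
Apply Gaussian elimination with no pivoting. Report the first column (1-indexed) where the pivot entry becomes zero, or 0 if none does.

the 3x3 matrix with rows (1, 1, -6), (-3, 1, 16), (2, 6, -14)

Naive forward elimination:
R2 <- R2 - (-3)*R1:  [  0   4  -2 ]
R3 <- R3 - (2)*R1:  [  0   4  -2 ]
R3 <- R3 - (1)*R2:  [ 0  0  0 ]
Matrix at this point:
[ 1  1  -6 ]
[ 0  4  -2 ]
[ 0  0   0 ]
Pivot entry (3,3) in the last row is zero and there are no rows below to swap with -> zero pivot in column 3 (A is singular).

first zero-pivot column = 3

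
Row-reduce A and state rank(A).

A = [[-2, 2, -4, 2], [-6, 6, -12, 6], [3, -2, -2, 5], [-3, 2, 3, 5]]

rank(A) = 3

Row reduction:
R2 <- R2 - (3)*R1:  [ 0  0  0  0 ]
R3 <- R3 - (-3/2)*R1:  [  0   1  -8   8 ]
R4 <- R4 - (3/2)*R1:  [  0  -1   9   2 ]
R2 <-> R3   (pivot in column 2 was zero)
[ -2   2  -4  2 ]
[  0   1  -8  8 ]
[  0   0   0  0 ]
[  0  -1   9  2 ]
R4 <- R4 - (-1)*R2:  [  0   0   1  10 ]
R3 <-> R4   (pivot in column 3 was zero)
[ -2  2  -4   2 ]
[  0  1  -8   8 ]
[  0  0   1  10 ]
[  0  0   0   0 ]
Row echelon form:
[ -2  2  -4   2 ]
[  0  1  -8   8 ]
[  0  0   1  10 ]
[  0  0   0   0 ]
Nonzero rows / pivot columns: 3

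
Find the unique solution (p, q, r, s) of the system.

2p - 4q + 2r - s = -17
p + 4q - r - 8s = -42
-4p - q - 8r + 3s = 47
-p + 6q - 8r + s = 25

(-4, 0, -2, 5)

Forward elimination on [A|b]:
R2 <- R2 - (1/2)*R1:  [     0      6     -2  -15/2  -67/2 ]
R3 <- R3 - (-2)*R1:  [  0  -9  -4   1  13 ]
R4 <- R4 - (-1/2)*R1:  [    0     4    -7   1/2  33/2 ]
R3 <- R3 - (-3/2)*R2:  [      0       0      -7   -41/4  -149/4 ]
R4 <- R4 - (2/3)*R2:  [     0      0  -17/3   11/2  233/6 ]
R4 <- R4 - (17/21)*R3:  [       0        0        0  1159/84  5795/84 ]
Row echelon form:
[ 2  -4   2       -1  |      -17 ]
[ 0   6  -2    -15/2  |    -67/2 ]
[ 0   0  -7    -41/4  |   -149/4 ]
[ 0   0   0  1159/84  |  5795/84 ]
Back-substitution:
s = (5795/84) / (1159/84) = 5
r = (-149/4 - (-41/4)*(5)) / -7 = -2
q = (-67/2 - (-2)*(-2) - (-15/2)*(5)) / 6 = 0
p = (-17 - (-4)*(0) - (2)*(-2) - (-1)*(5)) / 2 = -4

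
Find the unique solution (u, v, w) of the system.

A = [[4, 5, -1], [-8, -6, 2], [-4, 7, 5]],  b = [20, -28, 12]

Forward elimination on [A|b]:
R2 <- R2 - (-2)*R1:  [  0   4   0  12 ]
R3 <- R3 - (-1)*R1:  [  0  12   4  32 ]
R3 <- R3 - (3)*R2:  [  0   0   4  -4 ]
Row echelon form:
[ 4  5  -1  |  20 ]
[ 0  4   0  |  12 ]
[ 0  0   4  |  -4 ]
Back-substitution:
w = (-4) / 4 = -1
v = (12) / 4 = 3
u = (20 - (5)*(3) - (-1)*(-1)) / 4 = 1

(1, 3, -1)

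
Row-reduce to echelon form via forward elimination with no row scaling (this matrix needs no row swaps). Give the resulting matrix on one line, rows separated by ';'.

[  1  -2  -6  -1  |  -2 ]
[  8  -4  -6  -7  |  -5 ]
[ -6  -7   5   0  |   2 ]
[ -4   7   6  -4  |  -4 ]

Forward elimination:
R2 <- R2 - (8)*R1:  [  0  12  42   1  11 ]
R3 <- R3 - (-6)*R1:  [   0  -19  -31   -6  -10 ]
R4 <- R4 - (-4)*R1:  [   0   -1  -18   -8  -12 ]
R3 <- R3 - (-19/12)*R2:  [      0       0    71/2  -53/12   89/12 ]
R4 <- R4 - (-1/12)*R2:  [       0        0    -29/2   -95/12  -133/12 ]
R4 <- R4 - (-29/71)*R3:  [         0          0          0  -4141/426  -3431/426 ]
Row echelon form:
[ 1  -2    -6         -1  |         -2 ]
[ 0  12    42          1  |         11 ]
[ 0   0  71/2     -53/12  |      89/12 ]
[ 0   0     0  -4141/426  |  -3431/426 ]

REF = [1 -2 -6 -1 -2; 0 12 42 1 11; 0 0 71/2 -53/12 89/12; 0 0 0 -4141/426 -3431/426]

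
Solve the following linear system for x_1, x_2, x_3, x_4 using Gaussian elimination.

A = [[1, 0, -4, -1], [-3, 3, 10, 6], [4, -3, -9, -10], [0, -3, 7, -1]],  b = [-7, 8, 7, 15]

Forward elimination on [A|b]:
R2 <- R2 - (-3)*R1:  [   0    3   -2    3  -13 ]
R3 <- R3 - (4)*R1:  [  0  -3   7  -6  35 ]
R3 <- R3 - (-1)*R2:  [  0   0   5  -3  22 ]
R4 <- R4 - (-1)*R2:  [ 0  0  5  2  2 ]
R4 <- R4 - (1)*R3:  [   0    0    0    5  -20 ]
Row echelon form:
[ 1  0  -4  -1  |   -7 ]
[ 0  3  -2   3  |  -13 ]
[ 0  0   5  -3  |   22 ]
[ 0  0   0   5  |  -20 ]
Back-substitution:
x_4 = (-20) / 5 = -4
x_3 = (22 - (-3)*(-4)) / 5 = 2
x_2 = (-13 - (-2)*(2) - (3)*(-4)) / 3 = 1
x_1 = (-7 - (-4)*(2) - (-1)*(-4)) / 1 = -3

(-3, 1, 2, -4)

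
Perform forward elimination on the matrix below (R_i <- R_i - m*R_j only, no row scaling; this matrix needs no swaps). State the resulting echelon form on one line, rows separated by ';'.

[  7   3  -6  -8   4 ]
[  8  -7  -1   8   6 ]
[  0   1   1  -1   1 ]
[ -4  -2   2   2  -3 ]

Forward elimination:
R2 <- R2 - (8/7)*R1:  [     0  -73/7   41/7  120/7   10/7 ]
R4 <- R4 - (-4/7)*R1:  [     0   -2/7  -10/7  -18/7   -5/7 ]
R3 <- R3 - (-7/73)*R2:  [      0       0  114/73   47/73   83/73 ]
R4 <- R4 - (2/73)*R2:  [       0        0  -116/73  -222/73   -55/73 ]
R4 <- R4 - (-58/57)*R3:  [       0        0        0  -136/57    23/57 ]
Row echelon form:
[ 7      3      -6       -8      4 ]
[ 0  -73/7    41/7    120/7   10/7 ]
[ 0      0  114/73    47/73  83/73 ]
[ 0      0       0  -136/57  23/57 ]

REF = [7 3 -6 -8 4; 0 -73/7 41/7 120/7 10/7; 0 0 114/73 47/73 83/73; 0 0 0 -136/57 23/57]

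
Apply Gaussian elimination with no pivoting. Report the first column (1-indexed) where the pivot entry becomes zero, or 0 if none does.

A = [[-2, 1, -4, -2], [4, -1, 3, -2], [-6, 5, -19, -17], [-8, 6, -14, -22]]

Naive forward elimination:
R2 <- R2 - (-2)*R1:  [  0   1  -5  -6 ]
R3 <- R3 - (3)*R1:  [   0    2   -7  -11 ]
R4 <- R4 - (4)*R1:  [   0    2    2  -14 ]
R3 <- R3 - (2)*R2:  [ 0  0  3  1 ]
R4 <- R4 - (2)*R2:  [  0   0  12  -2 ]
R4 <- R4 - (4)*R3:  [  0   0   0  -6 ]
All pivots nonzero; naive elimination completes without hitting a zero pivot.

first zero-pivot column = 0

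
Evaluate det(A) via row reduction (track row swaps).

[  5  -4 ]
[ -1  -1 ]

Forward elimination:
R2 <- R2 - (-1/5)*R1:  [    0  -9/5 ]
Upper-triangular form:
[ 5    -4 ]
[ 0  -9/5 ]
det(A) = (-1)^0 * (5) * (-9/5) = -9  (0 row swaps -> sign +1)

det(A) = -9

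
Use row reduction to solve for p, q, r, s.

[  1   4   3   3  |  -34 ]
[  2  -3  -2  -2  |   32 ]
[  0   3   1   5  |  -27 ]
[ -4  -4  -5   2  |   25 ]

(3, -4, -5, -2)

Forward elimination on [A|b]:
R2 <- R2 - (2)*R1:  [   0  -11   -8   -8  100 ]
R4 <- R4 - (-4)*R1:  [    0    12     7    14  -111 ]
R3 <- R3 - (-3/11)*R2:  [      0       0  -13/11   31/11    3/11 ]
R4 <- R4 - (-12/11)*R2:  [      0       0  -19/11   58/11  -21/11 ]
R4 <- R4 - (19/13)*R3:  [      0       0       0   15/13  -30/13 ]
Row echelon form:
[ 1    4       3      3  |     -34 ]
[ 0  -11      -8     -8  |     100 ]
[ 0    0  -13/11  31/11  |    3/11 ]
[ 0    0       0  15/13  |  -30/13 ]
Back-substitution:
s = (-30/13) / (15/13) = -2
r = (3/11 - (31/11)*(-2)) / (-13/11) = -5
q = (100 - (-8)*(-5) - (-8)*(-2)) / -11 = -4
p = (-34 - (4)*(-4) - (3)*(-5) - (3)*(-2)) / 1 = 3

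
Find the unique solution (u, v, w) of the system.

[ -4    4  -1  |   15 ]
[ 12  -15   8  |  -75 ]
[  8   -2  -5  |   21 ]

(2, 5, -3)

Forward elimination on [A|b]:
R2 <- R2 - (-3)*R1:  [   0   -3    5  -30 ]
R3 <- R3 - (-2)*R1:  [  0   6  -7  51 ]
R3 <- R3 - (-2)*R2:  [  0   0   3  -9 ]
Row echelon form:
[ -4   4  -1  |   15 ]
[  0  -3   5  |  -30 ]
[  0   0   3  |   -9 ]
Back-substitution:
w = (-9) / 3 = -3
v = (-30 - (5)*(-3)) / -3 = 5
u = (15 - (4)*(5) - (-1)*(-3)) / -4 = 2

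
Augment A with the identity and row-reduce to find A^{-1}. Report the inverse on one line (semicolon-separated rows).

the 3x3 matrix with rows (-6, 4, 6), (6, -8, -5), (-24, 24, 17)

inverse = [2/15 -19/30 -7/30; -3/20 -7/20 -1/20; 2/5 -2/5 -1/5]

Gauss-Jordan on [A | I]:
R1 <- (1/-6)*R1:  [    1  -2/3    -1  |  -1/6     0     0 ]
R2 <- R2 - (6)*R1:  [  0  -4   1  |   1   1   0 ]
R3 <- R3 - (-24)*R1:  [  0   8  -7  |  -4   0   1 ]
R2 <- (1/-4)*R2:  [    0     1  -1/4  |  -1/4  -1/4     0 ]
R1 <- R1 - (-2/3)*R2:  [    1     0  -7/6  |  -1/3  -1/6     0 ]
R3 <- R3 - (8)*R2:  [  0   0  -5  |  -2   2   1 ]
R3 <- (1/-5)*R3:  [    0     0     1  |   2/5  -2/5  -1/5 ]
R1 <- R1 - (-7/6)*R3:  [      1       0       0  |    2/15  -19/30   -7/30 ]
R2 <- R2 - (-1/4)*R3:  [     0      1      0  |  -3/20  -7/20  -1/20 ]
Right block of [I | A^{-1}] is the inverse:
[  2/15  -19/30  -7/30 ]
[ -3/20   -7/20  -1/20 ]
[   2/5    -2/5   -1/5 ]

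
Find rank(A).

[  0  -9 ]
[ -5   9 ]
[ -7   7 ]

Row reduction:
R1 <-> R2   (pivot in column 1 was zero)
[ -5   9 ]
[  0  -9 ]
[ -7   7 ]
R3 <- R3 - (7/5)*R1:  [     0  -28/5 ]
R3 <- R3 - (28/45)*R2:  [ 0  0 ]
Row echelon form:
[ -5   9 ]
[  0  -9 ]
[  0   0 ]
Nonzero rows / pivot columns: 2

rank(A) = 2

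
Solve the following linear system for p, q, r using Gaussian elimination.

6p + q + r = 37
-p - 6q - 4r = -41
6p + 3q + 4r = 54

(5, 4, 3)

Forward elimination on [A|b]:
R2 <- R2 - (-1/6)*R1:  [      0   -35/6   -23/6  -209/6 ]
R3 <- R3 - (1)*R1:  [  0   2   3  17 ]
R3 <- R3 - (-12/35)*R2:  [      0       0   59/35  177/35 ]
Row echelon form:
[ 6      1      1  |      37 ]
[ 0  -35/6  -23/6  |  -209/6 ]
[ 0      0  59/35  |  177/35 ]
Back-substitution:
r = (177/35) / (59/35) = 3
q = (-209/6 - (-23/6)*(3)) / (-35/6) = 4
p = (37 - (1)*(4) - (1)*(3)) / 6 = 5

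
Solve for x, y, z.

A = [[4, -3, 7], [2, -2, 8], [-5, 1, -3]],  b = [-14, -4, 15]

Forward elimination on [A|b]:
R2 <- R2 - (1/2)*R1:  [    0  -1/2   9/2     3 ]
R3 <- R3 - (-5/4)*R1:  [     0  -11/4   23/4   -5/2 ]
R3 <- R3 - (11/2)*R2:  [   0    0  -19  -19 ]
Row echelon form:
[ 4    -3    7  |  -14 ]
[ 0  -1/2  9/2  |    3 ]
[ 0     0  -19  |  -19 ]
Back-substitution:
z = (-19) / -19 = 1
y = (3 - (9/2)*(1)) / (-1/2) = 3
x = (-14 - (-3)*(3) - (7)*(1)) / 4 = -3

(-3, 3, 1)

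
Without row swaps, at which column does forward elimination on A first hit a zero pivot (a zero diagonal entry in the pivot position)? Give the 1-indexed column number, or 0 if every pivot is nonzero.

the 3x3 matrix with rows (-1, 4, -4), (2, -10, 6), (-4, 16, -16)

Naive forward elimination:
R2 <- R2 - (-2)*R1:  [  0  -2  -2 ]
R3 <- R3 - (4)*R1:  [ 0  0  0 ]
Matrix at this point:
[ -1   4  -4 ]
[  0  -2  -2 ]
[  0   0   0 ]
Pivot entry (3,3) in the last row is zero and there are no rows below to swap with -> zero pivot in column 3 (A is singular).

first zero-pivot column = 3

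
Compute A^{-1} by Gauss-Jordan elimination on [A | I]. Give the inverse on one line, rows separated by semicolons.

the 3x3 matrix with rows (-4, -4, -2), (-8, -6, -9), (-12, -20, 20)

inverse = [25/4 -5/2 -1/2; -67/12 13/6 5/12; -11/6 2/3 1/6]

Gauss-Jordan on [A | I]:
R1 <- (1/-4)*R1:  [    1     1   1/2  |  -1/4     0     0 ]
R2 <- R2 - (-8)*R1:  [  0   2  -5  |  -2   1   0 ]
R3 <- R3 - (-12)*R1:  [  0  -8  26  |  -3   0   1 ]
R2 <- (1/2)*R2:  [    0     1  -5/2  |    -1   1/2     0 ]
R1 <- R1 - (1)*R2:  [    1     0     3  |   3/4  -1/2     0 ]
R3 <- R3 - (-8)*R2:  [   0    0    6  |  -11    4    1 ]
R3 <- (1/6)*R3:  [     0      0      1  |  -11/6    2/3    1/6 ]
R1 <- R1 - (3)*R3:  [    1     0     0  |  25/4  -5/2  -1/2 ]
R2 <- R2 - (-5/2)*R3:  [      0       1       0  |  -67/12    13/6    5/12 ]
Right block of [I | A^{-1}] is the inverse:
[   25/4  -5/2  -1/2 ]
[ -67/12  13/6  5/12 ]
[  -11/6   2/3   1/6 ]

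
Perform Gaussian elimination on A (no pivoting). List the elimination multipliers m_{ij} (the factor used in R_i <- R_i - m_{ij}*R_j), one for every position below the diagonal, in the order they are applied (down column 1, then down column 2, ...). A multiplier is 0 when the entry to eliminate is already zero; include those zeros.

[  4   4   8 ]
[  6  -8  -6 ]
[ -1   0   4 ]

multipliers: 3/2, -1/4, -1/14

Forward elimination:
R2 <- R2 - (3/2)*R1:  [   0  -14  -18 ]
R3 <- R3 - (-1/4)*R1:  [ 0  1  6 ]
R3 <- R3 - (-1/14)*R2:  [    0     0  33/7 ]
Multipliers (in order of application): m_{21} = 3/2, m_{31} = -1/4, m_{32} = -1/14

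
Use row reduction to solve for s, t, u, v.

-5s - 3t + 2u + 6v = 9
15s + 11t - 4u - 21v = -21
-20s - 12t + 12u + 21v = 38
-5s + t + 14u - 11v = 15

(-1, 4, 2, 2)

Forward elimination on [A|b]:
R2 <- R2 - (-3)*R1:  [  0   2   2  -3   6 ]
R3 <- R3 - (4)*R1:  [  0   0   4  -3   2 ]
R4 <- R4 - (1)*R1:  [   0    4   12  -17    6 ]
R4 <- R4 - (2)*R2:  [   0    0    8  -11   -6 ]
R4 <- R4 - (2)*R3:  [   0    0    0   -5  -10 ]
Row echelon form:
[ -5  -3  2   6  |    9 ]
[  0   2  2  -3  |    6 ]
[  0   0  4  -3  |    2 ]
[  0   0  0  -5  |  -10 ]
Back-substitution:
v = (-10) / -5 = 2
u = (2 - (-3)*(2)) / 4 = 2
t = (6 - (2)*(2) - (-3)*(2)) / 2 = 4
s = (9 - (-3)*(4) - (2)*(2) - (6)*(2)) / -5 = -1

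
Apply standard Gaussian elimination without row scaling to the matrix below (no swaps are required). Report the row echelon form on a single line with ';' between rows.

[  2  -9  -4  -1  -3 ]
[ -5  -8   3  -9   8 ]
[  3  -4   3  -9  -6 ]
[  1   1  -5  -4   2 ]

REF = [2 -9 -4 -1 -3; 0 -61/2 -7 -23/2 1/2; 0 0 416/61 -676/61 -82/61; 0 0 0 -25/2 11/4]

Forward elimination:
R2 <- R2 - (-5/2)*R1:  [     0  -61/2     -7  -23/2    1/2 ]
R3 <- R3 - (3/2)*R1:  [     0   19/2      9  -15/2   -3/2 ]
R4 <- R4 - (1/2)*R1:  [    0  11/2    -3  -7/2   7/2 ]
R3 <- R3 - (-19/61)*R2:  [       0        0   416/61  -676/61   -82/61 ]
R4 <- R4 - (-11/61)*R2:  [       0        0  -260/61  -340/61   219/61 ]
R4 <- R4 - (-5/8)*R3:  [     0      0      0  -25/2   11/4 ]
Row echelon form:
[ 2     -9      -4       -1      -3 ]
[ 0  -61/2      -7    -23/2     1/2 ]
[ 0      0  416/61  -676/61  -82/61 ]
[ 0      0       0    -25/2    11/4 ]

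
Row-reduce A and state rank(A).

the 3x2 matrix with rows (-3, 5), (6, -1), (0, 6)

rank(A) = 2

Row reduction:
R2 <- R2 - (-2)*R1:  [ 0  9 ]
R3 <- R3 - (2/3)*R2:  [ 0  0 ]
Row echelon form:
[ -3  5 ]
[  0  9 ]
[  0  0 ]
Nonzero rows / pivot columns: 2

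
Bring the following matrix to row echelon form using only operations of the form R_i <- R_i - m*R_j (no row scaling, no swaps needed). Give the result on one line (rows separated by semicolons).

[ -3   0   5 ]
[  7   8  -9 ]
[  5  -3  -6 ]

Forward elimination:
R2 <- R2 - (-7/3)*R1:  [   0    8  8/3 ]
R3 <- R3 - (-5/3)*R1:  [   0   -3  7/3 ]
R3 <- R3 - (-3/8)*R2:  [    0     0  10/3 ]
Row echelon form:
[ -3  0     5 ]
[  0  8   8/3 ]
[  0  0  10/3 ]

REF = [-3 0 5; 0 8 8/3; 0 0 10/3]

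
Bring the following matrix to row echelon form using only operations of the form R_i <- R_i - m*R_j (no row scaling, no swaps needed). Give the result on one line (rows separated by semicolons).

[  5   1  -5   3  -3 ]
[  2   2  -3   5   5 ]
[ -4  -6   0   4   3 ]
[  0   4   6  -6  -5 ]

Forward elimination:
R2 <- R2 - (2/5)*R1:  [    0   8/5    -1  19/5  31/5 ]
R3 <- R3 - (-4/5)*R1:  [     0  -26/5     -4   32/5    3/5 ]
R3 <- R3 - (-13/4)*R2:  [     0      0  -29/4   75/4   83/4 ]
R4 <- R4 - (5/2)*R2:  [     0      0   17/2  -31/2  -41/2 ]
R4 <- R4 - (-34/29)*R3:  [      0       0       0  188/29  111/29 ]
Row echelon form:
[ 5    1     -5       3      -3 ]
[ 0  8/5     -1    19/5    31/5 ]
[ 0    0  -29/4    75/4    83/4 ]
[ 0    0      0  188/29  111/29 ]

REF = [5 1 -5 3 -3; 0 8/5 -1 19/5 31/5; 0 0 -29/4 75/4 83/4; 0 0 0 188/29 111/29]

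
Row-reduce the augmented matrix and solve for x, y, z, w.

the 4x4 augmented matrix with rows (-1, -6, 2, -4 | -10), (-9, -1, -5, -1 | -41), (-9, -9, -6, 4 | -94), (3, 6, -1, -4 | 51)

Forward elimination on [A|b]:
R2 <- R2 - (9)*R1:  [   0   53  -23   35   49 ]
R3 <- R3 - (9)*R1:  [   0   45  -24   40   -4 ]
R4 <- R4 - (-3)*R1:  [   0  -12    5  -16   21 ]
R3 <- R3 - (45/53)*R2:  [        0         0   -237/53    545/53  -2417/53 ]
R4 <- R4 - (-12/53)*R2:  [       0        0   -11/53  -428/53  1701/53 ]
R4 <- R4 - (11/237)*R3:  [         0          0          0  -2027/237   8108/237 ]
Row echelon form:
[ -1  -6        2         -4  |       -10 ]
[  0  53      -23         35  |        49 ]
[  0   0  -237/53     545/53  |  -2417/53 ]
[  0   0        0  -2027/237  |  8108/237 ]
Back-substitution:
w = (8108/237) / (-2027/237) = -4
z = (-2417/53 - (545/53)*(-4)) / (-237/53) = 1
y = (49 - (-23)*(1) - (35)*(-4)) / 53 = 4
x = (-10 - (-6)*(4) - (2)*(1) - (-4)*(-4)) / -1 = 4

(4, 4, 1, -4)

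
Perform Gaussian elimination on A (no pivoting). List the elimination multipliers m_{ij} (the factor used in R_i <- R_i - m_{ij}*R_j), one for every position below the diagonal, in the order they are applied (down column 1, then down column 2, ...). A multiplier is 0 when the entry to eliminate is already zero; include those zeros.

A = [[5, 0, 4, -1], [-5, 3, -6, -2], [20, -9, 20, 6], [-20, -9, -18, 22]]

multipliers: -1, 4, -4, -3, -3, 4

Forward elimination:
R2 <- R2 - (-1)*R1:  [  0   3  -2  -3 ]
R3 <- R3 - (4)*R1:  [  0  -9   4  10 ]
R4 <- R4 - (-4)*R1:  [  0  -9  -2  18 ]
R3 <- R3 - (-3)*R2:  [  0   0  -2   1 ]
R4 <- R4 - (-3)*R2:  [  0   0  -8   9 ]
R4 <- R4 - (4)*R3:  [ 0  0  0  5 ]
Multipliers (in order of application): m_{21} = -1, m_{31} = 4, m_{41} = -4, m_{32} = -3, m_{42} = -3, m_{43} = 4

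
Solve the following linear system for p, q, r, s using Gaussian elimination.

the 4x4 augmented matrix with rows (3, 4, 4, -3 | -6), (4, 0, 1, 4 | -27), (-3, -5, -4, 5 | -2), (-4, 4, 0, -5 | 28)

(-2, 0, -3, -4)

Forward elimination on [A|b]:
R2 <- R2 - (4/3)*R1:  [     0  -16/3  -13/3      8    -19 ]
R3 <- R3 - (-1)*R1:  [  0  -1   0   2  -8 ]
R4 <- R4 - (-4/3)*R1:  [    0  28/3  16/3    -9    20 ]
R3 <- R3 - (3/16)*R2:  [      0       0   13/16     1/2  -71/16 ]
R4 <- R4 - (-7/4)*R2:  [     0      0   -9/4      5  -53/4 ]
R4 <- R4 - (-36/13)*R3:  [       0        0        0    83/13  -332/13 ]
Row echelon form:
[ 3      4      4     -3  |       -6 ]
[ 0  -16/3  -13/3      8  |      -19 ]
[ 0      0  13/16    1/2  |   -71/16 ]
[ 0      0      0  83/13  |  -332/13 ]
Back-substitution:
s = (-332/13) / (83/13) = -4
r = (-71/16 - (1/2)*(-4)) / (13/16) = -3
q = (-19 - (-13/3)*(-3) - (8)*(-4)) / (-16/3) = 0
p = (-6 - (4)*(0) - (4)*(-3) - (-3)*(-4)) / 3 = -2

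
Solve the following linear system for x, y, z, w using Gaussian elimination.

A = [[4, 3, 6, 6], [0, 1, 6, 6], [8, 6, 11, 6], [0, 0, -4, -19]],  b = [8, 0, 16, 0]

(2, 0, 0, 0)

Forward elimination on [A|b]:
R3 <- R3 - (2)*R1:  [  0   0  -1  -6   0 ]
R4 <- R4 - (4)*R3:  [ 0  0  0  5  0 ]
Row echelon form:
[ 4  3   6   6  |  8 ]
[ 0  1   6   6  |  0 ]
[ 0  0  -1  -6  |  0 ]
[ 0  0   0   5  |  0 ]
Back-substitution:
w = (0) / 5 = 0
z = (0 - (-6)*(0)) / -1 = 0
y = (0 - (6)*(0) - (6)*(0)) / 1 = 0
x = (8 - (3)*(0) - (6)*(0) - (6)*(0)) / 4 = 2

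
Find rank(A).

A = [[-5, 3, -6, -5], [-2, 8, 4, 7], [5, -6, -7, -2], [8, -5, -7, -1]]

rank(A) = 4

Row reduction:
R2 <- R2 - (2/5)*R1:  [    0  34/5  32/5     9 ]
R3 <- R3 - (-1)*R1:  [   0   -3  -13   -7 ]
R4 <- R4 - (-8/5)*R1:  [     0   -1/5  -83/5     -9 ]
R3 <- R3 - (-15/34)*R2:  [       0        0  -173/17  -103/34 ]
R4 <- R4 - (-1/34)*R2:  [       0        0  -279/17  -297/34 ]
R4 <- R4 - (279/173)*R3:  [        0         0         0  -666/173 ]
Row echelon form:
[ -5     3       -6        -5 ]
[  0  34/5     32/5         9 ]
[  0     0  -173/17   -103/34 ]
[  0     0        0  -666/173 ]
Nonzero rows / pivot columns: 4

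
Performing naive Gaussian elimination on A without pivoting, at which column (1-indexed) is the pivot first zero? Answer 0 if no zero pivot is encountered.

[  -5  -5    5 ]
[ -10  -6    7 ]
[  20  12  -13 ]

first zero-pivot column = 0

Naive forward elimination:
R2 <- R2 - (2)*R1:  [  0   4  -3 ]
R3 <- R3 - (-4)*R1:  [  0  -8   7 ]
R3 <- R3 - (-2)*R2:  [ 0  0  1 ]
All pivots nonzero; naive elimination completes without hitting a zero pivot.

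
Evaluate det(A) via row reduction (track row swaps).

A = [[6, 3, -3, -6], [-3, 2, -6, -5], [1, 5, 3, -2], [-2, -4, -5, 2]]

det(A) = 531

Forward elimination:
R2 <- R2 - (-1/2)*R1:  [     0    7/2  -15/2     -8 ]
R3 <- R3 - (1/6)*R1:  [   0  9/2  7/2   -1 ]
R4 <- R4 - (-1/3)*R1:  [  0  -3  -6   0 ]
R3 <- R3 - (9/7)*R2:  [    0     0  92/7  65/7 ]
R4 <- R4 - (-6/7)*R2:  [     0      0  -87/7  -48/7 ]
R4 <- R4 - (-87/92)*R3:  [      0       0       0  177/92 ]
Upper-triangular form:
[ 6    3     -3      -6 ]
[ 0  7/2  -15/2      -8 ]
[ 0    0   92/7    65/7 ]
[ 0    0      0  177/92 ]
det(A) = (-1)^0 * (6) * (7/2) * (92/7) * (177/92) = 531  (0 row swaps -> sign +1)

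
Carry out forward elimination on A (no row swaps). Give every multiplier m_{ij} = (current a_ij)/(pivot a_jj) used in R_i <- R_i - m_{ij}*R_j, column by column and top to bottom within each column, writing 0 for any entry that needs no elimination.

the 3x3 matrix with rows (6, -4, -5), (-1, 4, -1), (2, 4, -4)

Forward elimination:
R2 <- R2 - (-1/6)*R1:  [     0   10/3  -11/6 ]
R3 <- R3 - (1/3)*R1:  [    0  16/3  -7/3 ]
R3 <- R3 - (8/5)*R2:  [   0    0  3/5 ]
Multipliers (in order of application): m_{21} = -1/6, m_{31} = 1/3, m_{32} = 8/5

multipliers: -1/6, 1/3, 8/5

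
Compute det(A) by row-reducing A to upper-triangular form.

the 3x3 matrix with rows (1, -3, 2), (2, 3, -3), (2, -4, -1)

Forward elimination:
R2 <- R2 - (2)*R1:  [  0   9  -7 ]
R3 <- R3 - (2)*R1:  [  0   2  -5 ]
R3 <- R3 - (2/9)*R2:  [     0      0  -31/9 ]
Upper-triangular form:
[ 1  -3      2 ]
[ 0   9     -7 ]
[ 0   0  -31/9 ]
det(A) = (-1)^0 * (1) * (9) * (-31/9) = -31  (0 row swaps -> sign +1)

det(A) = -31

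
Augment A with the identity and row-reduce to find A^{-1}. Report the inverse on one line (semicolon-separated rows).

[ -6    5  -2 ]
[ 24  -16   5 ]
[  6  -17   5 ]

Gauss-Jordan on [A | I]:
R1 <- (1/-6)*R1:  [    1  -5/6   1/3  |  -1/6     0     0 ]
R2 <- R2 - (24)*R1:  [  0   4  -3  |   4   1   0 ]
R3 <- R3 - (6)*R1:  [   0  -12    3  |    1    0    1 ]
R2 <- (1/4)*R2:  [    0     1  -3/4  |     1   1/4     0 ]
R1 <- R1 - (-5/6)*R2:  [     1      0  -7/24  |    2/3   5/24      0 ]
R3 <- R3 - (-12)*R2:  [  0   0  -6  |  13   3   1 ]
R3 <- (1/-6)*R3:  [     0      0      1  |  -13/6   -1/2   -1/6 ]
R1 <- R1 - (-7/24)*R3:  [      1       0       0  |   5/144    1/16  -7/144 ]
R2 <- R2 - (-3/4)*R3:  [    0     1     0  |  -5/8  -1/8  -1/8 ]
Right block of [I | A^{-1}] is the inverse:
[ 5/144  1/16  -7/144 ]
[  -5/8  -1/8    -1/8 ]
[ -13/6  -1/2    -1/6 ]

inverse = [5/144 1/16 -7/144; -5/8 -1/8 -1/8; -13/6 -1/2 -1/6]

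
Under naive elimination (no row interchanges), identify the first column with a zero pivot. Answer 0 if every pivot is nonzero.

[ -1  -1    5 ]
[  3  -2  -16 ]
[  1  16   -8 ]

Naive forward elimination:
R2 <- R2 - (-3)*R1:  [  0  -5  -1 ]
R3 <- R3 - (-1)*R1:  [  0  15  -3 ]
R3 <- R3 - (-3)*R2:  [  0   0  -6 ]
All pivots nonzero; naive elimination completes without hitting a zero pivot.

first zero-pivot column = 0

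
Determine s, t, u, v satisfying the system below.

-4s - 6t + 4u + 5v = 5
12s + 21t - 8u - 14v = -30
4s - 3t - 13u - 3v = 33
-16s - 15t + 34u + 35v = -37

(-4, 0, -4, 1)

Forward elimination on [A|b]:
R2 <- R2 - (-3)*R1:  [   0    3    4    1  -15 ]
R3 <- R3 - (-1)*R1:  [  0  -9  -9   2  38 ]
R4 <- R4 - (4)*R1:  [   0    9   18   15  -57 ]
R3 <- R3 - (-3)*R2:  [  0   0   3   5  -7 ]
R4 <- R4 - (3)*R2:  [   0    0    6   12  -12 ]
R4 <- R4 - (2)*R3:  [ 0  0  0  2  2 ]
Row echelon form:
[ -4  -6  4  5  |    5 ]
[  0   3  4  1  |  -15 ]
[  0   0  3  5  |   -7 ]
[  0   0  0  2  |    2 ]
Back-substitution:
v = (2) / 2 = 1
u = (-7 - (5)*(1)) / 3 = -4
t = (-15 - (4)*(-4) - (1)*(1)) / 3 = 0
s = (5 - (-6)*(0) - (4)*(-4) - (5)*(1)) / -4 = -4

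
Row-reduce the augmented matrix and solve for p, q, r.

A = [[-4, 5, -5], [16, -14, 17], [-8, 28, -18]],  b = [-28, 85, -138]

(2, -5, -1)

Forward elimination on [A|b]:
R2 <- R2 - (-4)*R1:  [   0    6   -3  -27 ]
R3 <- R3 - (2)*R1:  [   0   18   -8  -82 ]
R3 <- R3 - (3)*R2:  [  0   0   1  -1 ]
Row echelon form:
[ -4  5  -5  |  -28 ]
[  0  6  -3  |  -27 ]
[  0  0   1  |   -1 ]
Back-substitution:
r = (-1) / 1 = -1
q = (-27 - (-3)*(-1)) / 6 = -5
p = (-28 - (5)*(-5) - (-5)*(-1)) / -4 = 2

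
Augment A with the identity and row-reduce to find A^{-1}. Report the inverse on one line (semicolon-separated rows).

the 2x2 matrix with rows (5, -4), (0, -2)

Gauss-Jordan on [A | I]:
R1 <- (1/5)*R1:  [    1  -4/5  |   1/5     0 ]
R2 <- (1/-2)*R2:  [    0     1  |     0  -1/2 ]
R1 <- R1 - (-4/5)*R2:  [    1     0  |   1/5  -2/5 ]
Right block of [I | A^{-1}] is the inverse:
[ 1/5  -2/5 ]
[   0  -1/2 ]

inverse = [1/5 -2/5; 0 -1/2]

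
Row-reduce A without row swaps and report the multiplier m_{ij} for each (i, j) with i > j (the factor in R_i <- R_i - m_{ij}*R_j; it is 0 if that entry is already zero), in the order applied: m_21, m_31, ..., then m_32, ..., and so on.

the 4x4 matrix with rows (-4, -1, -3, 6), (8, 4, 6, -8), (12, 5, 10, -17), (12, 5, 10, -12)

Forward elimination:
R2 <- R2 - (-2)*R1:  [ 0  2  0  4 ]
R3 <- R3 - (-3)*R1:  [ 0  2  1  1 ]
R4 <- R4 - (-3)*R1:  [ 0  2  1  6 ]
R3 <- R3 - (1)*R2:  [  0   0   1  -3 ]
R4 <- R4 - (1)*R2:  [ 0  0  1  2 ]
R4 <- R4 - (1)*R3:  [ 0  0  0  5 ]
Multipliers (in order of application): m_{21} = -2, m_{31} = -3, m_{41} = -3, m_{32} = 1, m_{42} = 1, m_{43} = 1

multipliers: -2, -3, -3, 1, 1, 1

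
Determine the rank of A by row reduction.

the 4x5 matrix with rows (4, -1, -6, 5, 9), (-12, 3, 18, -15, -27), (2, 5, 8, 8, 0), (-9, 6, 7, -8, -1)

rank(A) = 3

Row reduction:
R2 <- R2 - (-3)*R1:  [ 0  0  0  0  0 ]
R3 <- R3 - (1/2)*R1:  [    0  11/2    11  11/2  -9/2 ]
R4 <- R4 - (-9/4)*R1:  [     0   15/4  -13/2   13/4   77/4 ]
R2 <-> R3   (pivot in column 2 was zero)
[ 4    -1     -6     5     9 ]
[ 0  11/2     11  11/2  -9/2 ]
[ 0     0      0     0     0 ]
[ 0  15/4  -13/2  13/4  77/4 ]
R4 <- R4 - (15/22)*R2:  [      0       0     -14    -1/2  491/22 ]
R3 <-> R4   (pivot in column 3 was zero)
[ 4    -1   -6     5       9 ]
[ 0  11/2   11  11/2    -9/2 ]
[ 0     0  -14  -1/2  491/22 ]
[ 0     0    0     0       0 ]
Row echelon form:
[ 4    -1   -6     5       9 ]
[ 0  11/2   11  11/2    -9/2 ]
[ 0     0  -14  -1/2  491/22 ]
[ 0     0    0     0       0 ]
Nonzero rows / pivot columns: 3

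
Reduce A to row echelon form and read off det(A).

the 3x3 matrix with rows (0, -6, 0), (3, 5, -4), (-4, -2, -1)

Forward elimination:
R1 <-> R2   (pivot in column 1 was zero)
[  3   5  -4 ]
[  0  -6   0 ]
[ -4  -2  -1 ]
R3 <- R3 - (-4/3)*R1:  [     0   14/3  -19/3 ]
R3 <- R3 - (-7/9)*R2:  [     0      0  -19/3 ]
Upper-triangular form:
[ 3   5     -4 ]
[ 0  -6      0 ]
[ 0   0  -19/3 ]
det(A) = (-1)^1 * (3) * (-6) * (-19/3) = -114  (1 row swap -> sign -1)

det(A) = -114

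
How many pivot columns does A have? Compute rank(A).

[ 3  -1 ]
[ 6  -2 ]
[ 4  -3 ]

rank(A) = 2

Row reduction:
R2 <- R2 - (2)*R1:  [ 0  0 ]
R3 <- R3 - (4/3)*R1:  [    0  -5/3 ]
R2 <-> R3   (pivot in column 2 was zero)
[ 3    -1 ]
[ 0  -5/3 ]
[ 0     0 ]
Row echelon form:
[ 3    -1 ]
[ 0  -5/3 ]
[ 0     0 ]
Nonzero rows / pivot columns: 2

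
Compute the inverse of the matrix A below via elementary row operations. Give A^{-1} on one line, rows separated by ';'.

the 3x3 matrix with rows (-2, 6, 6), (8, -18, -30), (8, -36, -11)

Gauss-Jordan on [A | I]:
R1 <- (1/-2)*R1:  [    1    -3    -3  |  -1/2     0     0 ]
R2 <- R2 - (8)*R1:  [  0   6  -6  |   4   1   0 ]
R3 <- R3 - (8)*R1:  [   0  -12   13  |    4    0    1 ]
R2 <- (1/6)*R2:  [   0    1   -1  |  2/3  1/6    0 ]
R1 <- R1 - (-3)*R2:  [   1    0   -6  |  3/2  1/2    0 ]
R3 <- R3 - (-12)*R2:  [  0   0   1  |  12   2   1 ]
R1 <- R1 - (-6)*R3:  [     1      0      0  |  147/2   25/2      6 ]
R2 <- R2 - (-1)*R3:  [    0     1     0  |  38/3  13/6     1 ]
Right block of [I | A^{-1}] is the inverse:
[ 147/2  25/2  6 ]
[  38/3  13/6  1 ]
[    12     2  1 ]

inverse = [147/2 25/2 6; 38/3 13/6 1; 12 2 1]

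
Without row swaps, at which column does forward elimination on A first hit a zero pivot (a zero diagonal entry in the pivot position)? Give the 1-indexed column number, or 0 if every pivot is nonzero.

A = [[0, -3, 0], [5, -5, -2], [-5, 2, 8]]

first zero-pivot column = 1

Naive forward elimination:
Pivot entry (1,1) is zero but row 2 has 5 in column 1 -> naive elimination stops; a row interchange (e.g. R1 <-> R2) would be required here.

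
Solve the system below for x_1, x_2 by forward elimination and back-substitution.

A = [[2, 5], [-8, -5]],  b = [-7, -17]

(4, -3)

Forward elimination on [A|b]:
R2 <- R2 - (-4)*R1:  [   0   15  -45 ]
Row echelon form:
[ 2   5  |   -7 ]
[ 0  15  |  -45 ]
Back-substitution:
x_2 = (-45) / 15 = -3
x_1 = (-7 - (5)*(-3)) / 2 = 4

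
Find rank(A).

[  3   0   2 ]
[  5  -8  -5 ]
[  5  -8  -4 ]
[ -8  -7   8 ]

rank(A) = 3

Row reduction:
R2 <- R2 - (5/3)*R1:  [     0     -8  -25/3 ]
R3 <- R3 - (5/3)*R1:  [     0     -8  -22/3 ]
R4 <- R4 - (-8/3)*R1:  [    0    -7  40/3 ]
R3 <- R3 - (1)*R2:  [ 0  0  1 ]
R4 <- R4 - (7/8)*R2:  [     0      0  165/8 ]
R4 <- R4 - (165/8)*R3:  [ 0  0  0 ]
Row echelon form:
[ 3   0      2 ]
[ 0  -8  -25/3 ]
[ 0   0      1 ]
[ 0   0      0 ]
Nonzero rows / pivot columns: 3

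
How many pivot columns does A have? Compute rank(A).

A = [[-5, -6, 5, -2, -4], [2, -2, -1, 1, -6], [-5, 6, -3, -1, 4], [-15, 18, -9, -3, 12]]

rank(A) = 3

Row reduction:
R2 <- R2 - (-2/5)*R1:  [     0  -22/5      1    1/5  -38/5 ]
R3 <- R3 - (1)*R1:  [  0  12  -8   1   8 ]
R4 <- R4 - (3)*R1:  [   0   36  -24    3   24 ]
R3 <- R3 - (-30/11)*R2:  [       0        0   -58/11    17/11  -140/11 ]
R4 <- R4 - (-90/11)*R2:  [       0        0  -174/11    51/11  -420/11 ]
R4 <- R4 - (3)*R3:  [ 0  0  0  0  0 ]
Row echelon form:
[ -5     -6       5     -2       -4 ]
[  0  -22/5       1    1/5    -38/5 ]
[  0      0  -58/11  17/11  -140/11 ]
[  0      0       0      0        0 ]
Nonzero rows / pivot columns: 3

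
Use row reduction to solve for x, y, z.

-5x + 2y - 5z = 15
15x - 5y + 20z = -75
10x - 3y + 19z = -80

Forward elimination on [A|b]:
R2 <- R2 - (-3)*R1:  [   0    1    5  -30 ]
R3 <- R3 - (-2)*R1:  [   0    1    9  -50 ]
R3 <- R3 - (1)*R2:  [   0    0    4  -20 ]
Row echelon form:
[ -5  2  -5  |   15 ]
[  0  1   5  |  -30 ]
[  0  0   4  |  -20 ]
Back-substitution:
z = (-20) / 4 = -5
y = (-30 - (5)*(-5)) / 1 = -5
x = (15 - (2)*(-5) - (-5)*(-5)) / -5 = 0

(0, -5, -5)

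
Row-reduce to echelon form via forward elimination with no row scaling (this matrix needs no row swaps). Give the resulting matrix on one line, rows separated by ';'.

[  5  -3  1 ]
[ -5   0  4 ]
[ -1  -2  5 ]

REF = [5 -3 1; 0 -3 5; 0 0 13/15]

Forward elimination:
R2 <- R2 - (-1)*R1:  [  0  -3   5 ]
R3 <- R3 - (-1/5)*R1:  [     0  -13/5   26/5 ]
R3 <- R3 - (13/15)*R2:  [     0      0  13/15 ]
Row echelon form:
[ 5  -3      1 ]
[ 0  -3      5 ]
[ 0   0  13/15 ]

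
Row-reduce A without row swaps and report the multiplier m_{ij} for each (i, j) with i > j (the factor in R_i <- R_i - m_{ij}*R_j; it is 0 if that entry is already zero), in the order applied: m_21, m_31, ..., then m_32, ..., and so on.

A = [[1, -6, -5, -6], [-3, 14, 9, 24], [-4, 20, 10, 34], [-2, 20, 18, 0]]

multipliers: -3, -4, -2, 1, -2, 1

Forward elimination:
R2 <- R2 - (-3)*R1:  [  0  -4  -6   6 ]
R3 <- R3 - (-4)*R1:  [   0   -4  -10   10 ]
R4 <- R4 - (-2)*R1:  [   0    8    8  -12 ]
R3 <- R3 - (1)*R2:  [  0   0  -4   4 ]
R4 <- R4 - (-2)*R2:  [  0   0  -4   0 ]
R4 <- R4 - (1)*R3:  [  0   0   0  -4 ]
Multipliers (in order of application): m_{21} = -3, m_{31} = -4, m_{41} = -2, m_{32} = 1, m_{42} = -2, m_{43} = 1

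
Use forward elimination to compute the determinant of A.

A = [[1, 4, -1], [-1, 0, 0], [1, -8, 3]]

Forward elimination:
R2 <- R2 - (-1)*R1:  [  0   4  -1 ]
R3 <- R3 - (1)*R1:  [   0  -12    4 ]
R3 <- R3 - (-3)*R2:  [ 0  0  1 ]
Upper-triangular form:
[ 1  4  -1 ]
[ 0  4  -1 ]
[ 0  0   1 ]
det(A) = (-1)^0 * (1) * (4) * (1) = 4  (0 row swaps -> sign +1)

det(A) = 4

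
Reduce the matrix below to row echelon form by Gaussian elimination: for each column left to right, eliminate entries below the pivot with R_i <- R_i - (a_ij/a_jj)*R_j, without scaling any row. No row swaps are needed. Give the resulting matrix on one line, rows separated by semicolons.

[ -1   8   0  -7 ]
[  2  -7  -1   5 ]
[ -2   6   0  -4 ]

REF = [-1 8 0 -7; 0 9 -1 -9; 0 0 -10/9 0]

Forward elimination:
R2 <- R2 - (-2)*R1:  [  0   9  -1  -9 ]
R3 <- R3 - (2)*R1:  [   0  -10    0   10 ]
R3 <- R3 - (-10/9)*R2:  [     0      0  -10/9      0 ]
Row echelon form:
[ -1  8      0  -7 ]
[  0  9     -1  -9 ]
[  0  0  -10/9   0 ]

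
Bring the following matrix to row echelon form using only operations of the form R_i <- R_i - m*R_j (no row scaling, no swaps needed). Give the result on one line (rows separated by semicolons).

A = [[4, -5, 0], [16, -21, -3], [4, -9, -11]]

REF = [4 -5 0; 0 -1 -3; 0 0 1]

Forward elimination:
R2 <- R2 - (4)*R1:  [  0  -1  -3 ]
R3 <- R3 - (1)*R1:  [   0   -4  -11 ]
R3 <- R3 - (4)*R2:  [ 0  0  1 ]
Row echelon form:
[ 4  -5   0 ]
[ 0  -1  -3 ]
[ 0   0   1 ]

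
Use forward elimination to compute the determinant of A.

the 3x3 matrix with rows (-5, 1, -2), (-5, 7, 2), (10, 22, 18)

Forward elimination:
R2 <- R2 - (1)*R1:  [ 0  6  4 ]
R3 <- R3 - (-2)*R1:  [  0  24  14 ]
R3 <- R3 - (4)*R2:  [  0   0  -2 ]
Upper-triangular form:
[ -5  1  -2 ]
[  0  6   4 ]
[  0  0  -2 ]
det(A) = (-1)^0 * (-5) * (6) * (-2) = 60  (0 row swaps -> sign +1)

det(A) = 60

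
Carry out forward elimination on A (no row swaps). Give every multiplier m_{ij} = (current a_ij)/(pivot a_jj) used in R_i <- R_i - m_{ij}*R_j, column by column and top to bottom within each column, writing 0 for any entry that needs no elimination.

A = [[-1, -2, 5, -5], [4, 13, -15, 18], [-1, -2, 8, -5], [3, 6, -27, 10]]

Forward elimination:
R2 <- R2 - (-4)*R1:  [  0   5   5  -2 ]
R3 <- R3 - (1)*R1:  [ 0  0  3  0 ]
R4 <- R4 - (-3)*R1:  [   0    0  -12   -5 ]
R3: entry in column 2 is already 0 -> m_{32} = 0 (no row operation needed)
R4: entry in column 2 is already 0 -> m_{42} = 0 (no row operation needed)
R4 <- R4 - (-4)*R3:  [  0   0   0  -5 ]
Multipliers (in order of application): m_{21} = -4, m_{31} = 1, m_{41} = -3, m_{32} = 0, m_{42} = 0, m_{43} = -4

multipliers: -4, 1, -3, 0, 0, -4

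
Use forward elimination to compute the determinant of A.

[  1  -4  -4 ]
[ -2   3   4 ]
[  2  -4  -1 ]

det(A) = -19

Forward elimination:
R2 <- R2 - (-2)*R1:  [  0  -5  -4 ]
R3 <- R3 - (2)*R1:  [ 0  4  7 ]
R3 <- R3 - (-4/5)*R2:  [    0     0  19/5 ]
Upper-triangular form:
[ 1  -4    -4 ]
[ 0  -5    -4 ]
[ 0   0  19/5 ]
det(A) = (-1)^0 * (1) * (-5) * (19/5) = -19  (0 row swaps -> sign +1)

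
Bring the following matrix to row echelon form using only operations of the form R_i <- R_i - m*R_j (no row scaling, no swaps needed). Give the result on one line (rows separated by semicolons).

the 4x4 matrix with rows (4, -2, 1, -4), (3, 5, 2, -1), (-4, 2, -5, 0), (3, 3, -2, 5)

REF = [4 -2 1 -4; 0 13/2 5/4 2; 0 0 -4 -4; 0 0 0 133/13]

Forward elimination:
R2 <- R2 - (3/4)*R1:  [    0  13/2   5/4     2 ]
R3 <- R3 - (-1)*R1:  [  0   0  -4  -4 ]
R4 <- R4 - (3/4)*R1:  [     0    9/2  -11/4      8 ]
R4 <- R4 - (9/13)*R2:  [      0       0  -47/13   86/13 ]
R4 <- R4 - (47/52)*R3:  [      0       0       0  133/13 ]
Row echelon form:
[ 4    -2    1      -4 ]
[ 0  13/2  5/4       2 ]
[ 0     0   -4      -4 ]
[ 0     0    0  133/13 ]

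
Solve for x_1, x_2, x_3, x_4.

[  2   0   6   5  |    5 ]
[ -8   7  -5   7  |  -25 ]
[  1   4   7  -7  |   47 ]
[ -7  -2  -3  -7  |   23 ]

Forward elimination on [A|b]:
R2 <- R2 - (-4)*R1:  [  0   7  19  27  -5 ]
R3 <- R3 - (1/2)*R1:  [     0      4      4  -19/2   89/2 ]
R4 <- R4 - (-7/2)*R1:  [    0    -2    18  21/2  81/2 ]
R3 <- R3 - (4/7)*R2:  [       0        0    -48/7  -349/14   663/14 ]
R4 <- R4 - (-2/7)*R2:  [      0       0   164/7  255/14  547/14 ]
R4 <- R4 - (-41/12)*R3:  [        0         0         0  -1607/24    1607/8 ]
Row echelon form:
[ 2  0      6         5  |       5 ]
[ 0  7     19        27  |      -5 ]
[ 0  0  -48/7   -349/14  |  663/14 ]
[ 0  0      0  -1607/24  |  1607/8 ]
Back-substitution:
x_4 = (1607/8) / (-1607/24) = -3
x_3 = (663/14 - (-349/14)*(-3)) / (-48/7) = 4
x_2 = (-5 - (19)*(4) - (27)*(-3)) / 7 = 0
x_1 = (5 - (6)*(4) - (5)*(-3)) / 2 = -2

(-2, 0, 4, -3)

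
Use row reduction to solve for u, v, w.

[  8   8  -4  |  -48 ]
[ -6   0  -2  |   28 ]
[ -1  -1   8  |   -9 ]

Forward elimination on [A|b]:
R2 <- R2 - (-3/4)*R1:  [  0   6  -5  -8 ]
R3 <- R3 - (-1/8)*R1:  [    0     0  15/2   -15 ]
Row echelon form:
[ 8  8    -4  |  -48 ]
[ 0  6    -5  |   -8 ]
[ 0  0  15/2  |  -15 ]
Back-substitution:
w = (-15) / (15/2) = -2
v = (-8 - (-5)*(-2)) / 6 = -3
u = (-48 - (8)*(-3) - (-4)*(-2)) / 8 = -4

(-4, -3, -2)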